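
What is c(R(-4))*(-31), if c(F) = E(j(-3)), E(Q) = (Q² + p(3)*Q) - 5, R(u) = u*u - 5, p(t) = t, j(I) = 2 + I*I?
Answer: -4619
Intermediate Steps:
j(I) = 2 + I²
R(u) = -5 + u² (R(u) = u² - 5 = -5 + u²)
E(Q) = -5 + Q² + 3*Q (E(Q) = (Q² + 3*Q) - 5 = -5 + Q² + 3*Q)
c(F) = 149 (c(F) = -5 + (2 + (-3)²)² + 3*(2 + (-3)²) = -5 + (2 + 9)² + 3*(2 + 9) = -5 + 11² + 3*11 = -5 + 121 + 33 = 149)
c(R(-4))*(-31) = 149*(-31) = -4619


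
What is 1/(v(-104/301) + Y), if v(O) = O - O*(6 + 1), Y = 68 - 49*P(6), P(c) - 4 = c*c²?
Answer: -301/3223688 ≈ -9.3371e-5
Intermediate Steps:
P(c) = 4 + c³ (P(c) = 4 + c*c² = 4 + c³)
Y = -10712 (Y = 68 - 49*(4 + 6³) = 68 - 49*(4 + 216) = 68 - 49*220 = 68 - 10780 = -10712)
v(O) = -6*O (v(O) = O - O*7 = O - 7*O = -6*O)
1/(v(-104/301) + Y) = 1/(-(-624)/301 - 10712) = 1/(-6*(-104/301) - 10712) = 1/(624/301 - 10712) = 1/(-3223688/301) = -301/3223688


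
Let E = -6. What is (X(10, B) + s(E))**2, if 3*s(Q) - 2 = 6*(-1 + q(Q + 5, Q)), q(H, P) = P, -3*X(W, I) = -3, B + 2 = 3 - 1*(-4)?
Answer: 1369/9 ≈ 152.11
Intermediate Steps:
B = 5 (B = -2 + (3 - 1*(-4)) = -2 + (3 + 4) = -2 + 7 = 5)
X(W, I) = 1 (X(W, I) = -1/3*(-3) = 1)
s(Q) = -4/3 + 2*Q (s(Q) = 2/3 + (6*(-1 + Q))/3 = 2/3 + (-6 + 6*Q)/3 = 2/3 + (-2 + 2*Q) = -4/3 + 2*Q)
(X(10, B) + s(E))**2 = (1 + (-4/3 + 2*(-6)))**2 = (1 + (-4/3 - 12))**2 = (1 - 40/3)**2 = (-37/3)**2 = 1369/9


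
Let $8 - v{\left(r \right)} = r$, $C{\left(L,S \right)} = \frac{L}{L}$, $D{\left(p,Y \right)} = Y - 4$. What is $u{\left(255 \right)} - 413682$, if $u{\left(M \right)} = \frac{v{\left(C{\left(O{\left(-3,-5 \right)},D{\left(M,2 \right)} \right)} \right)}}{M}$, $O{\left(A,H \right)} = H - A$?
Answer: $- \frac{105488903}{255} \approx -4.1368 \cdot 10^{5}$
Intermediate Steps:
$D{\left(p,Y \right)} = -4 + Y$
$C{\left(L,S \right)} = 1$
$v{\left(r \right)} = 8 - r$
$u{\left(M \right)} = \frac{7}{M}$ ($u{\left(M \right)} = \frac{8 - 1}{M} = \frac{7}{M}$)
$u{\left(255 \right)} - 413682 = \frac{7}{255} - 413682 = - \frac{105488903}{255}$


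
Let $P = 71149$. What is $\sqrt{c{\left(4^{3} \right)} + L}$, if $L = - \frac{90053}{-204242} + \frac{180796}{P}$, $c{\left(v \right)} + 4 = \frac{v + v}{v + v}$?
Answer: $\frac{19 i \sqrt{62292042285490}}{1117816466} \approx 0.13415 i$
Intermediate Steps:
$c{\left(v \right)} = -3$ ($c{\left(v \right)} = -4 + \frac{v + v}{v + v} = -4 + \frac{2 v}{2 v} = -4 + 2 v \frac{1}{2 v} = -4 + 1 = -3$)
$L = \frac{43333317529}{14531614058}$ ($L = - \frac{90053}{-204242} + \frac{180796}{71149} = \left(-90053\right) \left(- \frac{1}{204242}\right) + 180796 \cdot \frac{1}{71149} = \frac{90053}{204242} + \frac{180796}{71149} = \frac{43333317529}{14531614058} \approx 2.982$)
$\sqrt{c{\left(4^{3} \right)} + L} = \sqrt{-3 + \frac{43333317529}{14531614058}} = \sqrt{- \frac{261524645}{14531614058}} = \frac{19 i \sqrt{62292042285490}}{1117816466}$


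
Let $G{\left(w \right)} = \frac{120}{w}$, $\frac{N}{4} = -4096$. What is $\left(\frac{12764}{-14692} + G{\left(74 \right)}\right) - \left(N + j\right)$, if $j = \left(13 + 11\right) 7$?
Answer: $\frac{2203872929}{135901} \approx 16217.0$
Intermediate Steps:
$N = -16384$ ($N = 4 \left(-4096\right) = -16384$)
$j = 168$ ($j = 24 \cdot 7 = 168$)
$\left(\frac{12764}{-14692} + G{\left(74 \right)}\right) - \left(N + j\right) = \left(\frac{12764}{-14692} + \frac{120}{74}\right) - \left(-16384 + 168\right) = \left(12764 \left(- \frac{1}{14692}\right) + 120 \cdot \frac{1}{74}\right) - -16216 = \left(- \frac{3191}{3673} + \frac{60}{37}\right) + 16216 = \frac{102313}{135901} + 16216 = \frac{2203872929}{135901}$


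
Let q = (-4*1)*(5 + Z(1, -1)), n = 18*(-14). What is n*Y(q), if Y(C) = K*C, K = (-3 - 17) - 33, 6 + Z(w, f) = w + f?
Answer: 53424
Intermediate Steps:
Z(w, f) = -6 + f + w (Z(w, f) = -6 + (w + f) = -6 + (f + w) = -6 + f + w)
K = -53 (K = -20 - 33 = -53)
n = -252
q = 4 (q = (-4*1)*(5 + (-6 - 1 + 1)) = -4*(5 - 6) = -4*(-1) = 4)
Y(C) = -53*C
n*Y(q) = -(-13356)*4 = -252*(-212) = 53424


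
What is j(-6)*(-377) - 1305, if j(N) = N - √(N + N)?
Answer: 957 + 754*I*√3 ≈ 957.0 + 1306.0*I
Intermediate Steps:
j(N) = N - √2*√N (j(N) = N - √(2*N) = N - √2*√N)
j(-6)*(-377) - 1305 = (-6 - √2*√(-6))*(-377) - 1305 = (-6 - √2*I*√6)*(-377) - 1305 = (-6 - 2*I*√3)*(-377) - 1305 = (2262 + 754*I*√3) - 1305 = 957 + 754*I*√3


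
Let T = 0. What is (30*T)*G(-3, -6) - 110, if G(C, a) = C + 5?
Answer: -110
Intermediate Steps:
G(C, a) = 5 + C
(30*T)*G(-3, -6) - 110 = (30*0)*(5 - 3) - 110 = 0*2 - 110 = 0 - 110 = -110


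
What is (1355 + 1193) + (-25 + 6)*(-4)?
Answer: 2624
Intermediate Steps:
(1355 + 1193) + (-25 + 6)*(-4) = 2548 - 19*(-4) = 2548 + 76 = 2624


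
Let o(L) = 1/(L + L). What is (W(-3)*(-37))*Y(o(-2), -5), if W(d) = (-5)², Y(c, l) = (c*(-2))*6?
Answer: -2775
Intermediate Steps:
o(L) = 1/(2*L)
Y(c, l) = -12*c (Y(c, l) = -2*c*6 = -12*c)
W(d) = 25
(W(-3)*(-37))*Y(o(-2), -5) = (25*(-37))*(-6/(-2)) = -(-11100)*(½)*(-½) = -(-11100)*(-1)/4 = -925*3 = -2775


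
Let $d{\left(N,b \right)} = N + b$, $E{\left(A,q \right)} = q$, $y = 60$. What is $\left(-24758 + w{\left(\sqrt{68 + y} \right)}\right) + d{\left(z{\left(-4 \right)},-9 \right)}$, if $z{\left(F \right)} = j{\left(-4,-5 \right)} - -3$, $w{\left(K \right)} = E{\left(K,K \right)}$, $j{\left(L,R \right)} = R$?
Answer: $-24769 + 8 \sqrt{2} \approx -24758.0$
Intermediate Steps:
$w{\left(K \right)} = K$
$z{\left(F \right)} = -2$ ($z{\left(F \right)} = -5 - -3 = -5 + 3 = -2$)
$\left(-24758 + w{\left(\sqrt{68 + y} \right)}\right) + d{\left(z{\left(-4 \right)},-9 \right)} = \left(-24758 + \sqrt{68 + 60}\right) - 11 = \left(-24758 + \sqrt{128}\right) - 11 = \left(-24758 + 8 \sqrt{2}\right) - 11 = -24769 + 8 \sqrt{2}$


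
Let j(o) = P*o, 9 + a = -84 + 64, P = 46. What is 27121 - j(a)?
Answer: 28455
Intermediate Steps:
a = -29 (a = -9 + (-84 + 64) = -9 - 20 = -29)
j(o) = 46*o
27121 - j(a) = 27121 - 46*(-29) = 27121 - 1*(-1334) = 27121 + 1334 = 28455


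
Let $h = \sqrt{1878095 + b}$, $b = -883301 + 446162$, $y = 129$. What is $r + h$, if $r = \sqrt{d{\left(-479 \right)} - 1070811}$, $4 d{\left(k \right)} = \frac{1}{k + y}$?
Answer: $2 \sqrt{360239} + \frac{i \sqrt{20987895614}}{140} \approx 1200.4 + 1034.8 i$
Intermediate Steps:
$d{\left(k \right)} = \frac{1}{4 \left(129 + k\right)}$ ($d{\left(k \right)} = \frac{1}{4 \left(k + 129\right)} = \frac{1}{4 \left(129 + k\right)}$)
$b = -437139$
$r = \frac{i \sqrt{20987895614}}{140}$ ($r = \sqrt{\frac{1}{4 \left(129 - 479\right)} - 1070811} = \sqrt{\frac{1}{4 \left(-350\right)} - 1070811} = \sqrt{\frac{1}{4} \left(- \frac{1}{350}\right) - 1070811} = \sqrt{- \frac{1}{1400} - 1070811} = \sqrt{- \frac{1499135401}{1400}} = \frac{i \sqrt{20987895614}}{140} \approx 1034.8 i$)
$h = 2 \sqrt{360239}$ ($h = \sqrt{1878095 - 437139} = \sqrt{1440956} = 2 \sqrt{360239} \approx 1200.4$)
$r + h = \frac{i \sqrt{20987895614}}{140} + 2 \sqrt{360239} = 2 \sqrt{360239} + \frac{i \sqrt{20987895614}}{140}$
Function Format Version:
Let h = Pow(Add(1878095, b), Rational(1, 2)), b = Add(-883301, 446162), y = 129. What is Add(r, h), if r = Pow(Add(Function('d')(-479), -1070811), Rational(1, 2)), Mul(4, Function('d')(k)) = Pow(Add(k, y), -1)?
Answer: Add(Mul(2, Pow(360239, Rational(1, 2))), Mul(Rational(1, 140), I, Pow(20987895614, Rational(1, 2)))) ≈ Add(1200.4, Mul(1034.8, I))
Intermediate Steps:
Function('d')(k) = Mul(Rational(1, 4), Pow(Add(129, k), -1)) (Function('d')(k) = Mul(Rational(1, 4), Pow(Add(k, 129), -1)) = Mul(Rational(1, 4), Pow(Add(129, k), -1)))
b = -437139
r = Mul(Rational(1, 140), I, Pow(20987895614, Rational(1, 2))) (r = Pow(Add(Mul(Rational(1, 4), Pow(Add(129, -479), -1)), -1070811), Rational(1, 2)) = Pow(Add(Mul(Rational(1, 4), Pow(-350, -1)), -1070811), Rational(1, 2)) = Pow(Add(Mul(Rational(1, 4), Rational(-1, 350)), -1070811), Rational(1, 2)) = Pow(Add(Rational(-1, 1400), -1070811), Rational(1, 2)) = Pow(Rational(-1499135401, 1400), Rational(1, 2)) = Mul(Rational(1, 140), I, Pow(20987895614, Rational(1, 2))) ≈ Mul(1034.8, I))
h = Mul(2, Pow(360239, Rational(1, 2))) (h = Pow(Add(1878095, -437139), Rational(1, 2)) = Pow(1440956, Rational(1, 2)) = Mul(2, Pow(360239, Rational(1, 2))) ≈ 1200.4)
Add(r, h) = Add(Mul(Rational(1, 140), I, Pow(20987895614, Rational(1, 2))), Mul(2, Pow(360239, Rational(1, 2)))) = Add(Mul(2, Pow(360239, Rational(1, 2))), Mul(Rational(1, 140), I, Pow(20987895614, Rational(1, 2))))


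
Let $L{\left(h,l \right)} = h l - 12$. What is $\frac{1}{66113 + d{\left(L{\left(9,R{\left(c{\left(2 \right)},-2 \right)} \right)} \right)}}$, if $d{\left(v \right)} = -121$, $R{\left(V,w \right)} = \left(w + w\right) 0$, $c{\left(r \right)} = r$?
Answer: $\frac{1}{65992} \approx 1.5153 \cdot 10^{-5}$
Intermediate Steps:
$R{\left(V,w \right)} = 0$ ($R{\left(V,w \right)} = 2 w 0 = 0$)
$L{\left(h,l \right)} = -12 + h l$
$\frac{1}{66113 + d{\left(L{\left(9,R{\left(c{\left(2 \right)},-2 \right)} \right)} \right)}} = \frac{1}{66113 - 121} = \frac{1}{65992}$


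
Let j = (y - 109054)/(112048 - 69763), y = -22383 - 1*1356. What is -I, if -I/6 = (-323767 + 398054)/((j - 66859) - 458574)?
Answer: -9423677385/11109033599 ≈ -0.84829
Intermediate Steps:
y = -23739 (y = -22383 - 1356 = -23739)
j = -132793/42285 (j = (-23739 - 109054)/(112048 - 69763) = -132793/42285 ≈ -3.1404)
I = 9423677385/11109033599 (I = -6*(-323767 + 398054)/((-132793/42285 - 66859) - 458574) = -445722/(-2827265608/42285 - 458574) = -445722/(-22218067198/42285) = -445722*(-42285)/22218067198 = -6*(-3141225795/22218067198) = 9423677385/11109033599 ≈ 0.84829)
-I = -1*9423677385/11109033599 = -9423677385/11109033599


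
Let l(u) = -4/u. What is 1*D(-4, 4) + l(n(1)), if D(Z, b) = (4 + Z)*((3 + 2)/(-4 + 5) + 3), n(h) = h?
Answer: -4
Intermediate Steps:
D(Z, b) = 32 + 8*Z (D(Z, b) = (4 + Z)*(5/1 + 3) = (4 + Z)*(5*1 + 3) = (4 + Z)*(5 + 3) = (4 + Z)*8 = 32 + 8*Z)
1*D(-4, 4) + l(n(1)) = 1*(32 + 8*(-4)) - 4/1 = 1*(32 - 32) - 4*1 = 1*0 - 4 = 0 - 4 = -4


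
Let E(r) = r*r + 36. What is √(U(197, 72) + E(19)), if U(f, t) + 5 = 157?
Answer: 3*√61 ≈ 23.431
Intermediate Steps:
E(r) = 36 + r² (E(r) = r² + 36 = 36 + r²)
U(f, t) = 152 (U(f, t) = -5 + 157 = 152)
√(U(197, 72) + E(19)) = √(152 + (36 + 19²)) = √(152 + (36 + 361)) = √(152 + 397) = √549 = 3*√61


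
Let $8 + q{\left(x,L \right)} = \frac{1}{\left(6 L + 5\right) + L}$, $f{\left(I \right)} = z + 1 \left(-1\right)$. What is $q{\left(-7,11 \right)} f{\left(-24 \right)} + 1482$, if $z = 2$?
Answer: $\frac{120869}{82} \approx 1474.0$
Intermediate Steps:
$f{\left(I \right)} = 1$ ($f{\left(I \right)} = 2 + 1 \left(-1\right) = 2 - 1 = 1$)
$q{\left(x,L \right)} = -8 + \frac{1}{5 + 7 L}$ ($q{\left(x,L \right)} = -8 + \frac{1}{\left(6 L + 5\right) + L} = -8 + \frac{1}{\left(5 + 6 L\right) + L} = -8 + \frac{1}{5 + 7 L}$)
$q{\left(-7,11 \right)} f{\left(-24 \right)} + 1482 = \frac{-39 - 616}{5 + 7 \cdot 11} \cdot 1 + 1482 = \frac{-39 - 616}{5 + 77} \cdot 1 + 1482 = \frac{1}{82} \left(-655\right) 1 + 1482 = \left(- \frac{655}{82}\right) 1 + 1482 = - \frac{655}{82} + 1482 = \frac{120869}{82}$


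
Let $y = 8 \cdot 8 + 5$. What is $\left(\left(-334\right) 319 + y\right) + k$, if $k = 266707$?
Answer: $160230$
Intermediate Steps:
$y = 69$ ($y = 64 + 5 = 69$)
$\left(\left(-334\right) 319 + y\right) + k = \left(\left(-334\right) 319 + 69\right) + 266707 = \left(-106546 + 69\right) + 266707 = -106477 + 266707 = 160230$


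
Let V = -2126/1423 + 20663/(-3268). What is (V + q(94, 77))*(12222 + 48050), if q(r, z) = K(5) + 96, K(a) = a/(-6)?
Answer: 18362245583428/3487773 ≈ 5.2647e+6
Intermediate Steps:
K(a) = -a/6 (K(a) = a*(-⅙) = -a/6)
V = -36351217/4650364 (V = -2126*1/1423 + 20663*(-1/3268) = -2126/1423 - 20663/3268 = -36351217/4650364 ≈ -7.8169)
q(r, z) = 571/6 (q(r, z) = -⅙*5 + 96 = -⅚ + 96 = 571/6)
(V + q(94, 77))*(12222 + 48050) = (-36351217/4650364 + 571/6)*(12222 + 48050) = (1218625271/13951092)*60272 = 18362245583428/3487773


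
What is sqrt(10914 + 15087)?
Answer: 9*sqrt(321) ≈ 161.25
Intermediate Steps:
sqrt(10914 + 15087) = sqrt(26001) = 9*sqrt(321)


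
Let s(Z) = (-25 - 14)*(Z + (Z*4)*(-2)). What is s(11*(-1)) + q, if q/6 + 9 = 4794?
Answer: 25707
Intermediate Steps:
q = 28710 (q = -54 + 6*4794 = -54 + 28764 = 28710)
s(Z) = 273*Z (s(Z) = -39*(Z + (4*Z)*(-2)) = -39*(Z - 8*Z) = -(-273)*Z = 273*Z)
s(11*(-1)) + q = 273*(11*(-1)) + 28710 = 273*(-11) + 28710 = -3003 + 28710 = 25707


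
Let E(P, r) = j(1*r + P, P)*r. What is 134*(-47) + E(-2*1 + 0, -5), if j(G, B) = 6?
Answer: -6328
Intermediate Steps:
E(P, r) = 6*r
134*(-47) + E(-2*1 + 0, -5) = 134*(-47) + 6*(-5) = -6298 - 30 = -6328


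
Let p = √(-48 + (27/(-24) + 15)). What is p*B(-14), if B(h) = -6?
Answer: -3*I*√546/2 ≈ -35.05*I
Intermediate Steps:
p = I*√546/4 (p = √(-48 + (27*(-1/24) + 15)) = √(-48 + (-9/8 + 15)) = √(-48 + 111/8) = √(-273/8) = I*√546/4 ≈ 5.8417*I)
p*B(-14) = (I*√546/4)*(-6) = -3*I*√546/2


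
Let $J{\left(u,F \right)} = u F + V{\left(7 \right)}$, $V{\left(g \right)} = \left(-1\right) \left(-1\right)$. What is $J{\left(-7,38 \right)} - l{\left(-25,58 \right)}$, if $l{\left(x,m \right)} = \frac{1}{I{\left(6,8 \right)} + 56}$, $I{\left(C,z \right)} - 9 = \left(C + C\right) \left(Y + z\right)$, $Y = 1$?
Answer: $- \frac{45846}{173} \approx -265.01$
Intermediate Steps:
$V{\left(g \right)} = 1$
$I{\left(C,z \right)} = 9 + 2 C \left(1 + z\right)$ ($I{\left(C,z \right)} = 9 + \left(C + C\right) \left(1 + z\right) = 9 + 2 C \left(1 + z\right)$)
$l{\left(x,m \right)} = \frac{1}{173}$ ($l{\left(x,m \right)} = \frac{1}{\left(9 + 2 \cdot 6 + 2 \cdot 6 \cdot 8\right) + 56} = \frac{1}{\left(9 + 12 + 96\right) + 56} = \frac{1}{117 + 56} = \frac{1}{173}$)
$J{\left(u,F \right)} = 1 + F u$ ($J{\left(u,F \right)} = u F + 1 = F u + 1 = 1 + F u$)
$J{\left(-7,38 \right)} - l{\left(-25,58 \right)} = \left(1 + 38 \left(-7\right)\right) - \frac{1}{173} = \left(1 - 266\right) - \frac{1}{173} = -265 - \frac{1}{173} = - \frac{45846}{173}$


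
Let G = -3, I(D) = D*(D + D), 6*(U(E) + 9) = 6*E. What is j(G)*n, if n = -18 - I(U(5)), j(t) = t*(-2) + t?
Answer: -150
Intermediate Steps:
U(E) = -9 + E (U(E) = -9 + (6*E)/6 = -9 + E)
I(D) = 2*D**2 (I(D) = D*(2*D) = 2*D**2)
j(t) = -t (j(t) = -2*t + t = -t)
n = -50 (n = -18 - 2*(-9 + 5)**2 = -18 - 2*(-4)**2 = -18 - 2*16 = -18 - 1*32 = -18 - 32 = -50)
j(G)*n = -1*(-3)*(-50) = 3*(-50) = -150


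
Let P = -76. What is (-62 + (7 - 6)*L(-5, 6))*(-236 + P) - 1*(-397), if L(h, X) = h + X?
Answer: 19429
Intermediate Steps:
L(h, X) = X + h
(-62 + (7 - 6)*L(-5, 6))*(-236 + P) - 1*(-397) = (-62 + (7 - 6)*(6 - 5))*(-236 - 76) - 1*(-397) = (-62 + 1*1)*(-312) + 397 = (-62 + 1)*(-312) + 397 = -61*(-312) + 397 = 19032 + 397 = 19429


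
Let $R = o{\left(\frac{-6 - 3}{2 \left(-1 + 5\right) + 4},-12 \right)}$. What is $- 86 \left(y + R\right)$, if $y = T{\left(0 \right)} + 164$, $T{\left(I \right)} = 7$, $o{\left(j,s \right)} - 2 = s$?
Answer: $-13846$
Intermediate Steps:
$o{\left(j,s \right)} = 2 + s$
$R = -10$ ($R = 2 - 12 = -10$)
$y = 171$ ($y = 7 + 164 = 171$)
$- 86 \left(y + R\right) = - 86 \left(171 - 10\right) = \left(-86\right) 161 = -13846$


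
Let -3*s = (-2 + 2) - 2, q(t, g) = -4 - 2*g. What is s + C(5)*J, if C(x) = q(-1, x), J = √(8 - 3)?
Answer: ⅔ - 14*√5 ≈ -30.638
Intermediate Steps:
J = √5 ≈ 2.2361
s = ⅔ (s = -((-2 + 2) - 2)/3 = -(0 - 2)/3 = -⅓*(-2) = ⅔ ≈ 0.66667)
C(x) = -4 - 2*x
s + C(5)*J = ⅔ + (-4 - 2*5)*√5 = ⅔ + (-4 - 10)*√5 = ⅔ - 14*√5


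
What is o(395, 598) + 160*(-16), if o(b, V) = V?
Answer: -1962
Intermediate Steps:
o(395, 598) + 160*(-16) = 598 + 160*(-16) = 598 - 2560 = -1962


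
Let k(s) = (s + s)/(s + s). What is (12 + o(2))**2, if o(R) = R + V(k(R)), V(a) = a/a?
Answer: 225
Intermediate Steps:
k(s) = 1 (k(s) = (2*s)/((2*s)) = (2*s)*(1/(2*s)) = 1)
V(a) = 1
o(R) = 1 + R (o(R) = R + 1 = 1 + R)
(12 + o(2))**2 = (12 + (1 + 2))**2 = (12 + 3)**2 = 15**2 = 225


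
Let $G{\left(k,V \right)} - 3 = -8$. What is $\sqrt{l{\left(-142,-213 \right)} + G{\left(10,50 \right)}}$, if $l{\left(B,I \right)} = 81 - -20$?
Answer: $4 \sqrt{6} \approx 9.798$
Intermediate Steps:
$l{\left(B,I \right)} = 101$ ($l{\left(B,I \right)} = 81 + 20 = 101$)
$G{\left(k,V \right)} = -5$ ($G{\left(k,V \right)} = 3 - 8 = -5$)
$\sqrt{l{\left(-142,-213 \right)} + G{\left(10,50 \right)}} = \sqrt{101 - 5} = \sqrt{96} = 4 \sqrt{6}$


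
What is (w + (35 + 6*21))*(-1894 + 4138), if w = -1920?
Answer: -3947196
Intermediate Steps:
(w + (35 + 6*21))*(-1894 + 4138) = (-1920 + (35 + 6*21))*(-1894 + 4138) = (-1920 + (35 + 126))*2244 = (-1920 + 161)*2244 = -1759*2244 = -3947196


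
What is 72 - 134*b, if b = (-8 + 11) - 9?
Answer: 876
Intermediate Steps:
b = -6 (b = 3 - 9 = -6)
72 - 134*b = 72 - 134*(-6) = 72 + 804 = 876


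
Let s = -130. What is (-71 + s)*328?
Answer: -65928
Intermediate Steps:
(-71 + s)*328 = (-71 - 130)*328 = -201*328 = -65928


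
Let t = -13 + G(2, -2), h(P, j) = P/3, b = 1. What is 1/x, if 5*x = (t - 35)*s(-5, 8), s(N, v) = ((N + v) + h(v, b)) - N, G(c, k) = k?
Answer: -3/320 ≈ -0.0093750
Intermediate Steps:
h(P, j) = P/3 (h(P, j) = P*(⅓) = P/3)
t = -15 (t = -13 - 2 = -15)
s(N, v) = 4*v/3 (s(N, v) = ((N + v) + v/3) - N = (N + 4*v/3) - N = 4*v/3)
x = -320/3 (x = ((-15 - 35)*((4/3)*8))/5 = (-50*32/3)/5 = (⅕)*(-1600/3) = -320/3 ≈ -106.67)
1/x = 1/(-320/3) = -3/320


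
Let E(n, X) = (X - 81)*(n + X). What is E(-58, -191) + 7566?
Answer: 75294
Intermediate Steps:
E(n, X) = (-81 + X)*(X + n)
E(-58, -191) + 7566 = ((-191)² - 81*(-191) - 81*(-58) - 191*(-58)) + 7566 = (36481 + 15471 + 4698 + 11078) + 7566 = 67728 + 7566 = 75294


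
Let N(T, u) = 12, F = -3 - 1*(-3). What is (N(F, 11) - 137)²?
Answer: 15625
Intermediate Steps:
F = 0 (F = -3 + 3 = 0)
(N(F, 11) - 137)² = (12 - 137)² = (-125)² = 15625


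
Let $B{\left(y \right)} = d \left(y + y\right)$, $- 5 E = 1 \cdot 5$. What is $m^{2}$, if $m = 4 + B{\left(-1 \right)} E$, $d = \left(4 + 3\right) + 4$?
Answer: $676$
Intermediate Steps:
$d = 11$ ($d = 7 + 4 = 11$)
$E = -1$ ($E = - \frac{1 \cdot 5}{5} = \left(- \frac{1}{5}\right) 5 = -1$)
$B{\left(y \right)} = 22 y$ ($B{\left(y \right)} = 11 \left(y + y\right) = 11 \cdot 2 y = 22 y$)
$m = 26$ ($m = 4 + 22 \left(-1\right) \left(-1\right) = 4 - -22 = 4 + 22 = 26$)
$m^{2} = 26^{2} = 676$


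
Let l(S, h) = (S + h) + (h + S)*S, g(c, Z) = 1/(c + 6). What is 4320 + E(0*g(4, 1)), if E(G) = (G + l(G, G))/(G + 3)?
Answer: 4320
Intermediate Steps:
g(c, Z) = 1/(6 + c)
l(S, h) = S + h + S*(S + h) (l(S, h) = (S + h) + (S + h)*S = (S + h) + S*(S + h) = S + h + S*(S + h))
E(G) = (2*G² + 3*G)/(3 + G) (E(G) = (G + (G + G + G² + G*G))/(G + 3) = (G + (G + G + G² + G²))/(3 + G) = (G + (2*G + 2*G²))/(3 + G) = (2*G² + 3*G)/(3 + G))
4320 + E(0*g(4, 1)) = 4320 + (0/(6 + 4))*(3 + 2*(0/(6 + 4)))/(3 + 0/(6 + 4)) = 4320 + (0/10)*(3 + 2*(0/10))/(3 + 0/10) = 4320 + (0*(⅒))*(3 + 2*(0*(⅒)))/(3 + 0*(⅒)) = 4320 + 0*(3 + 2*0)/(3 + 0) = 4320 + 0*(3 + 0)/3 = 4320 + 0*(⅓)*3 = 4320 + 0 = 4320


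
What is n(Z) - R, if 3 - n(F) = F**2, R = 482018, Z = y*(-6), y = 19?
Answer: -495011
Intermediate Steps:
Z = -114 (Z = 19*(-6) = -114)
n(F) = 3 - F**2
n(Z) - R = (3 - 1*(-114)**2) - 1*482018 = (3 - 1*12996) - 482018 = (3 - 12996) - 482018 = -12993 - 482018 = -495011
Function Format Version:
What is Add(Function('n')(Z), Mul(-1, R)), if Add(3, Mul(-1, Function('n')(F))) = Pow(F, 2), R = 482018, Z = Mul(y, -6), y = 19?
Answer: -495011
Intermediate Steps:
Z = -114 (Z = Mul(19, -6) = -114)
Function('n')(F) = Add(3, Mul(-1, Pow(F, 2)))
Add(Function('n')(Z), Mul(-1, R)) = Add(Add(3, Mul(-1, Pow(-114, 2))), Mul(-1, 482018)) = Add(Add(3, Mul(-1, 12996)), -482018) = Add(Add(3, -12996), -482018) = Add(-12993, -482018) = -495011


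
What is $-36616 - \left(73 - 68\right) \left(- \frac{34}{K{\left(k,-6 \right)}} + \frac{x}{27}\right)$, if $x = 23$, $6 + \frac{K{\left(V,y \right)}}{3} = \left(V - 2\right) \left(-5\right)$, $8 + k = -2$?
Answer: $- \frac{2966156}{81} \approx -36619.0$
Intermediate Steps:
$k = -10$ ($k = -8 - 2 = -10$)
$K{\left(V,y \right)} = 12 - 15 V$ ($K{\left(V,y \right)} = -18 + 3 \left(V - 2\right) \left(-5\right) = -18 + 3 \left(-2 + V\right) \left(-5\right) = -18 + 3 \left(10 - 5 V\right) = -18 - \left(-30 + 15 V\right) = 12 - 15 V$)
$-36616 - \left(73 - 68\right) \left(- \frac{34}{K{\left(k,-6 \right)}} + \frac{x}{27}\right) = -36616 - \left(73 - 68\right) \left(- \frac{34}{12 - -150} + \frac{23}{27}\right) = -36616 - 5 \left(- \frac{34}{12 + 150} + 23 \cdot \frac{1}{27}\right) = -36616 - 5 \left(- \frac{34}{162} + \frac{23}{27}\right) = -36616 - 5 \left(\left(-34\right) \frac{1}{162} + \frac{23}{27}\right) = -36616 - 5 \left(- \frac{17}{81} + \frac{23}{27}\right) = -36616 - 5 \cdot \frac{52}{81} = -36616 - \frac{260}{81} = - \frac{2966156}{81}$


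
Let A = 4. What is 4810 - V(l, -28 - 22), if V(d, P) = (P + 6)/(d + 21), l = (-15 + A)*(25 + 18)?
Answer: 543519/113 ≈ 4809.9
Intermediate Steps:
l = -473 (l = (-15 + 4)*(25 + 18) = -11*43 = -473)
V(d, P) = (6 + P)/(21 + d)
4810 - V(l, -28 - 22) = 4810 - (6 + (-28 - 22))/(21 - 473) = 4810 - (6 - 50)/(-452) = 4810 - (-1)*(-44)/452 = 4810 - 1*11/113 = 4810 - 11/113 = 543519/113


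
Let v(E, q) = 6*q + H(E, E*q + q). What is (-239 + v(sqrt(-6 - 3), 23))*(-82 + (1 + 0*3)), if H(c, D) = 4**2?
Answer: 6885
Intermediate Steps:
H(c, D) = 16
v(E, q) = 16 + 6*q (v(E, q) = 6*q + 16 = 16 + 6*q)
(-239 + v(sqrt(-6 - 3), 23))*(-82 + (1 + 0*3)) = (-239 + (16 + 6*23))*(-82 + (1 + 0*3)) = (-239 + (16 + 138))*(-82 + (1 + 0)) = (-239 + 154)*(-82 + 1) = -85*(-81) = 6885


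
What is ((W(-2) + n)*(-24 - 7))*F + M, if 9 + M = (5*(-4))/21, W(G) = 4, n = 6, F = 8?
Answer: -52289/21 ≈ -2490.0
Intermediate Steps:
M = -209/21 (M = -9 + (5*(-4))/21 = -9 - 20*1/21 = -9 - 20/21 = -209/21 ≈ -9.9524)
((W(-2) + n)*(-24 - 7))*F + M = ((4 + 6)*(-24 - 7))*8 - 209/21 = (10*(-31))*8 - 209/21 = -310*8 - 209/21 = -2480 - 209/21 = -52289/21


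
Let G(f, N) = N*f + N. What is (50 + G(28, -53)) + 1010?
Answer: -477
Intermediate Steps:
G(f, N) = N + N*f
(50 + G(28, -53)) + 1010 = (50 - 53*(1 + 28)) + 1010 = (50 - 53*29) + 1010 = (50 - 1537) + 1010 = -1487 + 1010 = -477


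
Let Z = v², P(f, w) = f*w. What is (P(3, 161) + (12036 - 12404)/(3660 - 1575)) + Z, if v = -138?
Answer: 40713427/2085 ≈ 19527.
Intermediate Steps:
Z = 19044 (Z = (-138)² = 19044)
(P(3, 161) + (12036 - 12404)/(3660 - 1575)) + Z = (3*161 + (12036 - 12404)/(3660 - 1575)) + 19044 = (483 - 368/2085) + 19044 = 1006687/2085 + 19044 = 40713427/2085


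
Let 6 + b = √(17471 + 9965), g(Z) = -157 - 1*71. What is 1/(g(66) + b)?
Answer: -117/13660 - 19*√19/13660 ≈ -0.014628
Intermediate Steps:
g(Z) = -228 (g(Z) = -157 - 71 = -228)
b = -6 + 38*√19 (b = -6 + √(17471 + 9965) = -6 + √27436 = -6 + 38*√19 ≈ 159.64)
1/(g(66) + b) = 1/(-228 + (-6 + 38*√19)) = 1/(-234 + 38*√19)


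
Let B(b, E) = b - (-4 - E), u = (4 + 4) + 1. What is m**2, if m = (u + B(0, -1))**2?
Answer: 20736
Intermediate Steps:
u = 9 (u = 8 + 1 = 9)
B(b, E) = 4 + E + b (B(b, E) = b + (4 + E) = 4 + E + b)
m = 144 (m = (9 + (4 - 1 + 0))**2 = (9 + 3)**2 = 12**2 = 144)
m**2 = 144**2 = 20736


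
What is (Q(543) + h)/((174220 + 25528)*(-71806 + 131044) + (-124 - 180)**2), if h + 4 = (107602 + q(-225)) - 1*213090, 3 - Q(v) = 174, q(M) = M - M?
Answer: -105663/11832764440 ≈ -8.9297e-6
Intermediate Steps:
q(M) = 0
Q(v) = -171 (Q(v) = 3 - 1*174 = 3 - 174 = -171)
h = -105492 (h = -4 + ((107602 + 0) - 1*213090) = -4 + (107602 - 213090) = -4 - 105488 = -105492)
(Q(543) + h)/((174220 + 25528)*(-71806 + 131044) + (-124 - 180)**2) = (-171 - 105492)/((174220 + 25528)*(-71806 + 131044) + (-124 - 180)**2) = -105663/(199748*59238 + (-304)**2) = -105663/(11832672024 + 92416) = -105663/11832764440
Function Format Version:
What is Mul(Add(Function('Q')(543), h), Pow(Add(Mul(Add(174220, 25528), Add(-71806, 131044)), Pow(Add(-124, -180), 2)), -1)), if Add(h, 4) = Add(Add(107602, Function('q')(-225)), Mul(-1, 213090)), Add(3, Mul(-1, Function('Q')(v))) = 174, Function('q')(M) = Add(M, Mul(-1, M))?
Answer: Rational(-105663, 11832764440) ≈ -8.9297e-6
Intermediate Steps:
Function('q')(M) = 0
Function('Q')(v) = -171 (Function('Q')(v) = Add(3, Mul(-1, 174)) = Add(3, -174) = -171)
h = -105492 (h = Add(-4, Add(Add(107602, 0), Mul(-1, 213090))) = Add(-4, Add(107602, -213090)) = Add(-4, -105488) = -105492)
Mul(Add(Function('Q')(543), h), Pow(Add(Mul(Add(174220, 25528), Add(-71806, 131044)), Pow(Add(-124, -180), 2)), -1)) = Mul(Add(-171, -105492), Pow(Add(Mul(Add(174220, 25528), Add(-71806, 131044)), Pow(Add(-124, -180), 2)), -1)) = Mul(-105663, Pow(Add(Mul(199748, 59238), Pow(-304, 2)), -1)) = Mul(-105663, Pow(Add(11832672024, 92416), -1)) = Mul(-105663, Pow(11832764440, -1)) = Mul(-105663, Rational(1, 11832764440)) = Rational(-105663, 11832764440)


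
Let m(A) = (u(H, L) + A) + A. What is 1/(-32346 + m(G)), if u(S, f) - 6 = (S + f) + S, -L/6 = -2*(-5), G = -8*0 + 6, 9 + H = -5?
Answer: -1/32416 ≈ -3.0849e-5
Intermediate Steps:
H = -14 (H = -9 - 5 = -14)
G = 6 (G = 0 + 6 = 6)
L = -60 (L = -(-12)*(-5) = -6*10 = -60)
u(S, f) = 6 + f + 2*S (u(S, f) = 6 + ((S + f) + S) = 6 + (f + 2*S) = 6 + f + 2*S)
m(A) = -82 + 2*A (m(A) = ((6 - 60 + 2*(-14)) + A) + A = ((6 - 60 - 28) + A) + A = (-82 + A) + A = -82 + 2*A)
1/(-32346 + m(G)) = 1/(-32346 + (-82 + 2*6)) = 1/(-32346 + (-82 + 12)) = 1/(-32346 - 70) = 1/(-32416) = -1/32416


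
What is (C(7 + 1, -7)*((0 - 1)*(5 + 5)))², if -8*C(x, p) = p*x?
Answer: 4900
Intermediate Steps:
C(x, p) = -p*x/8
(C(7 + 1, -7)*((0 - 1)*(5 + 5)))² = ((-⅛*(-7)*(7 + 1))*((0 - 1)*(5 + 5)))² = ((-⅛*(-7)*8)*(-1*10))² = (7*(-10))² = (-70)² = 4900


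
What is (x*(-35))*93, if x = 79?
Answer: -257145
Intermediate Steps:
(x*(-35))*93 = (79*(-35))*93 = -2765*93 = -257145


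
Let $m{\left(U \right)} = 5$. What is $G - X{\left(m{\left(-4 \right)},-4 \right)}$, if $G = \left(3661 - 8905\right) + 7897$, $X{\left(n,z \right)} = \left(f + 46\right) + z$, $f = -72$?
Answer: $2683$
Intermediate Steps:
$X{\left(n,z \right)} = -26 + z$ ($X{\left(n,z \right)} = \left(-72 + 46\right) + z = -26 + z$)
$G = 2653$ ($G = -5244 + 7897 = 2653$)
$G - X{\left(m{\left(-4 \right)},-4 \right)} = 2653 - \left(-26 - 4\right) = 2653 - -30 = 2653 + 30 = 2683$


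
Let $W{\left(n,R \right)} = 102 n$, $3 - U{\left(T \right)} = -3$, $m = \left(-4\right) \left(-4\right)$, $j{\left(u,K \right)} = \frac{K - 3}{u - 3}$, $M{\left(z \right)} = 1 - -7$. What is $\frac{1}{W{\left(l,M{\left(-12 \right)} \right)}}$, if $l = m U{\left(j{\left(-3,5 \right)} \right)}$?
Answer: $\frac{1}{9792} \approx 0.00010212$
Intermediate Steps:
$M{\left(z \right)} = 8$ ($M{\left(z \right)} = 1 + 7 = 8$)
$j{\left(u,K \right)} = \frac{-3 + K}{-3 + u}$
$m = 16$
$U{\left(T \right)} = 6$ ($U{\left(T \right)} = 3 - -3 = 3 + 3 = 6$)
$l = 96$ ($l = 16 \cdot 6 = 96$)
$\frac{1}{W{\left(l,M{\left(-12 \right)} \right)}} = \frac{1}{102 \cdot 96} = \frac{1}{9792}$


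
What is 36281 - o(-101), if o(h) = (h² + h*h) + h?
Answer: 15980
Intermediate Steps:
o(h) = h + 2*h² (o(h) = (h² + h²) + h = 2*h² + h = h + 2*h²)
36281 - o(-101) = 36281 - (-101)*(1 + 2*(-101)) = 36281 - (-101)*(1 - 202) = 36281 - (-101)*(-201) = 36281 - 1*20301 = 36281 - 20301 = 15980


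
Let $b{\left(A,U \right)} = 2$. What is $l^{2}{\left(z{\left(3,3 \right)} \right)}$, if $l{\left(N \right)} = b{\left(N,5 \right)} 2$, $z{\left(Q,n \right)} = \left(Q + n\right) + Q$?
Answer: $16$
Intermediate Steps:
$z{\left(Q,n \right)} = n + 2 Q$
$l{\left(N \right)} = 4$ ($l{\left(N \right)} = 2 \cdot 2 = 4$)
$l^{2}{\left(z{\left(3,3 \right)} \right)} = 4^{2} = 16$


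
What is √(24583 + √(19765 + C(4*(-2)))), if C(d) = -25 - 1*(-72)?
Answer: √(24583 + 2*√4953) ≈ 157.24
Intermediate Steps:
C(d) = 47 (C(d) = -25 + 72 = 47)
√(24583 + √(19765 + C(4*(-2)))) = √(24583 + √(19765 + 47)) = √(24583 + √19812) = √(24583 + 2*√4953)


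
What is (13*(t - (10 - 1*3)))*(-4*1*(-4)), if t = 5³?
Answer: 24544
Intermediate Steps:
t = 125
(13*(t - (10 - 1*3)))*(-4*1*(-4)) = (13*(125 - (10 - 1*3)))*(-4*1*(-4)) = (13*(125 - (10 - 3)))*(-4*(-4)) = (13*(125 - 1*7))*16 = (13*(125 - 7))*16 = (13*118)*16 = 1534*16 = 24544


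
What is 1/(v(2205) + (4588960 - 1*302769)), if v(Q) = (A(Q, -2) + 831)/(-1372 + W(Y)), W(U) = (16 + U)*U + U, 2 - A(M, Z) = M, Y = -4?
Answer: 356/1525884339 ≈ 2.3331e-7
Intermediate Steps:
A(M, Z) = 2 - M
W(U) = U + U*(16 + U) (W(U) = U*(16 + U) + U = U + U*(16 + U))
v(Q) = -833/1424 + Q/1424 (v(Q) = ((2 - Q) + 831)/(-1372 - 4*(17 - 4)) = (833 - Q)/(-1372 - 4*13) = (833 - Q)/(-1372 - 52) = (833 - Q)/(-1424) = (833 - Q)*(-1/1424) = -833/1424 + Q/1424)
1/(v(2205) + (4588960 - 1*302769)) = 1/((-833/1424 + (1/1424)*2205) + (4588960 - 1*302769)) = 1/((-833/1424 + 2205/1424) + (4588960 - 302769)) = 1/(343/356 + 4286191) = 1/(1525884339/356) = 356/1525884339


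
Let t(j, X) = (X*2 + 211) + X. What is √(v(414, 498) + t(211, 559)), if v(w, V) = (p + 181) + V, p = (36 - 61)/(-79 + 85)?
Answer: √92262/6 ≈ 50.624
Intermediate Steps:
p = -25/6 ≈ -4.1667
t(j, X) = 211 + 3*X (t(j, X) = (2*X + 211) + X = (211 + 2*X) + X = 211 + 3*X)
v(w, V) = 1061/6 + V (v(w, V) = (-25/6 + 181) + V = 1061/6 + V)
√(v(414, 498) + t(211, 559)) = √((1061/6 + 498) + (211 + 3*559)) = √(4049/6 + (211 + 1677)) = √(4049/6 + 1888) = √(15377/6) = √92262/6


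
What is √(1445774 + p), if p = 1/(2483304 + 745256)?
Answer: √941885587156412185/807140 ≈ 1202.4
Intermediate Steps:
p = 1/3228560 ≈ 3.0974e-7
√(1445774 + p) = √(1445774 + 1/3228560) = √(4667768105441/3228560) = √941885587156412185/807140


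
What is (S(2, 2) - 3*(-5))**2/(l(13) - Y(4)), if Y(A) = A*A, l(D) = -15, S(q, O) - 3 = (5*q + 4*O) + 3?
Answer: -1521/31 ≈ -49.065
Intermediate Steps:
S(q, O) = 6 + 4*O + 5*q (S(q, O) = 3 + ((5*q + 4*O) + 3) = 3 + ((4*O + 5*q) + 3) = 3 + (3 + 4*O + 5*q) = 6 + 4*O + 5*q)
Y(A) = A**2
(S(2, 2) - 3*(-5))**2/(l(13) - Y(4)) = ((6 + 4*2 + 5*2) - 3*(-5))**2/(-15 - 1*4**2) = ((6 + 8 + 10) + 15)**2/(-15 - 1*16) = (24 + 15)**2/(-15 - 16) = 39**2/(-31) = 1521*(-1/31) = -1521/31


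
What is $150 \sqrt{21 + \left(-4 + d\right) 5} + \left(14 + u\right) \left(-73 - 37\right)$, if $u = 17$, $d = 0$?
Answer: $-3260$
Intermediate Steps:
$150 \sqrt{21 + \left(-4 + d\right) 5} + \left(14 + u\right) \left(-73 - 37\right) = 150 \sqrt{21 + \left(-4 + 0\right) 5} + \left(14 + 17\right) \left(-73 - 37\right) = 150 \sqrt{21 - 20} + 31 \left(-110\right) = 150 \sqrt{21 - 20} - 3410 = 150 \sqrt{1} - 3410 = 150 \cdot 1 - 3410 = 150 - 3410 = -3260$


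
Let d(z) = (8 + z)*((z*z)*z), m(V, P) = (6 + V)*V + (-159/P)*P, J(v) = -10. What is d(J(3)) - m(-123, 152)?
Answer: -12232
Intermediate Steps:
m(V, P) = -159 + V*(6 + V) (m(V, P) = V*(6 + V) - 159 = -159 + V*(6 + V))
d(z) = z³*(8 + z) (d(z) = (8 + z)*(z²*z) = (8 + z)*z³ = z³*(8 + z))
d(J(3)) - m(-123, 152) = (-10)³*(8 - 10) - (-159 + (-123)² + 6*(-123)) = -1000*(-2) - (-159 + 15129 - 738) = 2000 - 1*14232 = 2000 - 14232 = -12232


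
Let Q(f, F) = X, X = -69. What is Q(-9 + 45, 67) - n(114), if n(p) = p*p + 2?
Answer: -13067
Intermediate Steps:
n(p) = 2 + p² (n(p) = p² + 2 = 2 + p²)
Q(f, F) = -69
Q(-9 + 45, 67) - n(114) = -69 - (2 + 114²) = -69 - (2 + 12996) = -69 - 1*12998 = -69 - 12998 = -13067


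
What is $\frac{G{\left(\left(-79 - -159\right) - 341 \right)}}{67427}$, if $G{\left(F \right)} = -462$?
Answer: $- \frac{462}{67427} \approx -0.0068519$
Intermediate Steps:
$\frac{G{\left(\left(-79 - -159\right) - 341 \right)}}{67427} = - \frac{462}{67427}$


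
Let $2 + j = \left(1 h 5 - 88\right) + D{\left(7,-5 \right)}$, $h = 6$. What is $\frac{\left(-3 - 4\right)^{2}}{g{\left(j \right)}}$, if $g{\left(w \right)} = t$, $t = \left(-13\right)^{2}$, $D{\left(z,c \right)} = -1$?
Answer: $\frac{49}{169} \approx 0.28994$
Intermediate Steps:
$t = 169$
$j = -61$ ($j = -2 - \left(89 - 1 \cdot 6 \cdot 5\right) = -2 + \left(\left(6 \cdot 5 - 88\right) - 1\right) = -2 + \left(\left(30 - 88\right) - 1\right) = -2 - 59 = -61$)
$g{\left(w \right)} = 169$
$\frac{\left(-3 - 4\right)^{2}}{g{\left(j \right)}} = \frac{\left(-3 - 4\right)^{2}}{169} = \left(-7\right)^{2} \cdot \frac{1}{169} = 49 \cdot \frac{1}{169} = \frac{49}{169}$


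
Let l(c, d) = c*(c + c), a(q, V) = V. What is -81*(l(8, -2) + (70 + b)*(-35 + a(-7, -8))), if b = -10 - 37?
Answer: 69741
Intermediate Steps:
l(c, d) = 2*c**2 (l(c, d) = c*(2*c) = 2*c**2)
b = -47
-81*(l(8, -2) + (70 + b)*(-35 + a(-7, -8))) = -81*(2*8**2 + (70 - 47)*(-35 - 8)) = -81*(2*64 + 23*(-43)) = -81*(128 - 989) = -81*(-861) = 69741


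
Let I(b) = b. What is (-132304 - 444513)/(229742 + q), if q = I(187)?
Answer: -576817/229929 ≈ -2.5087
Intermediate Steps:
q = 187
(-132304 - 444513)/(229742 + q) = (-132304 - 444513)/(229742 + 187) = -576817/229929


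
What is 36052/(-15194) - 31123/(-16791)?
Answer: -66233135/127561227 ≈ -0.51923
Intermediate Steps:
36052/(-15194) - 31123/(-16791) = 36052*(-1/15194) - 31123*(-1/16791) = -18026/7597 + 31123/16791 = -66233135/127561227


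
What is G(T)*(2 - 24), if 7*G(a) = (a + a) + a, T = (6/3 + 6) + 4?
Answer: -792/7 ≈ -113.14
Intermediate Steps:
T = 12 (T = (6*(⅓) + 6) + 4 = (2 + 6) + 4 = 8 + 4 = 12)
G(a) = 3*a/7 (G(a) = ((a + a) + a)/7 = (2*a + a)/7 = (3*a)/7 = 3*a/7)
G(T)*(2 - 24) = ((3/7)*12)*(2 - 24) = (36/7)*(-22) = -792/7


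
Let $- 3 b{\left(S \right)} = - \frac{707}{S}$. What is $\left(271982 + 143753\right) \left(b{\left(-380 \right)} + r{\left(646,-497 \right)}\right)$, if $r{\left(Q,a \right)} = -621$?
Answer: $- \frac{58921872109}{228} \approx -2.5843 \cdot 10^{8}$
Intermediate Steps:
$b{\left(S \right)} = \frac{707}{3 S}$ ($b{\left(S \right)} = - \frac{\left(-707\right) \frac{1}{S}}{3} = \frac{707}{3 S}$)
$\left(271982 + 143753\right) \left(b{\left(-380 \right)} + r{\left(646,-497 \right)}\right) = \left(271982 + 143753\right) \left(\frac{707}{3 \left(-380\right)} - 621\right) = 415735 \left(\frac{707}{3} \left(- \frac{1}{380}\right) - 621\right) = 415735 \left(- \frac{707}{1140} - 621\right) = 415735 \left(- \frac{708647}{1140}\right) = - \frac{58921872109}{228}$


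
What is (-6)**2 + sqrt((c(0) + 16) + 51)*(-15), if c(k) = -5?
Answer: 36 - 15*sqrt(62) ≈ -82.110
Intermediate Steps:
(-6)**2 + sqrt((c(0) + 16) + 51)*(-15) = (-6)**2 + sqrt((-5 + 16) + 51)*(-15) = 36 + sqrt(11 + 51)*(-15) = 36 + sqrt(62)*(-15) = 36 - 15*sqrt(62)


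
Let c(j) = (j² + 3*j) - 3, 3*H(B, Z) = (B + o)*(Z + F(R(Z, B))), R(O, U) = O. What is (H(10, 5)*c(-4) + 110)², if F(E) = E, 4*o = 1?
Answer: 748225/36 ≈ 20784.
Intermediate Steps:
o = ¼ (o = (¼)*1 = ¼ ≈ 0.25000)
H(B, Z) = 2*Z*(¼ + B)/3 (H(B, Z) = ((B + ¼)*(Z + Z))/3 = ((¼ + B)*(2*Z))/3 = (2*Z*(¼ + B))/3 = 2*Z*(¼ + B)/3)
c(j) = -3 + j² + 3*j
(H(10, 5)*c(-4) + 110)² = (((⅙)*5*(1 + 4*10))*(-3 + (-4)² + 3*(-4)) + 110)² = (((⅙)*5*(1 + 40))*(-3 + 16 - 12) + 110)² = (((⅙)*5*41)*1 + 110)² = ((205/6)*1 + 110)² = (205/6 + 110)² = (865/6)² = 748225/36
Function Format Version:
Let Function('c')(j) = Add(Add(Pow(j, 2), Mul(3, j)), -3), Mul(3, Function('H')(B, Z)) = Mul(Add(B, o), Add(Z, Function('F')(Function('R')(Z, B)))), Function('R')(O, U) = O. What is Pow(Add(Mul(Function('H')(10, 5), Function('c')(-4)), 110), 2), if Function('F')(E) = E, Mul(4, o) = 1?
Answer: Rational(748225, 36) ≈ 20784.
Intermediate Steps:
o = Rational(1, 4) (o = Mul(Rational(1, 4), 1) = Rational(1, 4) ≈ 0.25000)
Function('H')(B, Z) = Mul(Rational(2, 3), Z, Add(Rational(1, 4), B)) (Function('H')(B, Z) = Mul(Rational(1, 3), Mul(Add(B, Rational(1, 4)), Add(Z, Z))) = Mul(Rational(1, 3), Mul(Add(Rational(1, 4), B), Mul(2, Z))) = Mul(Rational(1, 3), Mul(2, Z, Add(Rational(1, 4), B))) = Mul(Rational(2, 3), Z, Add(Rational(1, 4), B)))
Function('c')(j) = Add(-3, Pow(j, 2), Mul(3, j))
Pow(Add(Mul(Function('H')(10, 5), Function('c')(-4)), 110), 2) = Pow(Add(Mul(Mul(Rational(1, 6), 5, Add(1, Mul(4, 10))), Add(-3, Pow(-4, 2), Mul(3, -4))), 110), 2) = Pow(Add(Mul(Mul(Rational(1, 6), 5, Add(1, 40)), Add(-3, 16, -12)), 110), 2) = Pow(Add(Mul(Mul(Rational(1, 6), 5, 41), 1), 110), 2) = Pow(Add(Mul(Rational(205, 6), 1), 110), 2) = Pow(Add(Rational(205, 6), 110), 2) = Pow(Rational(865, 6), 2) = Rational(748225, 36)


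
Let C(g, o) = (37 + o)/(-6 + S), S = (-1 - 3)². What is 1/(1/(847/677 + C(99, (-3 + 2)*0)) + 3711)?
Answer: 33519/124395779 ≈ 0.00026945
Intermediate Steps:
S = 16 (S = (-4)² = 16)
C(g, o) = 37/10 + o/10 (C(g, o) = (37 + o)/(-6 + 16) = (37 + o)/10 = (37 + o)*(⅒) = 37/10 + o/10)
1/(1/(847/677 + C(99, (-3 + 2)*0)) + 3711) = 1/(1/(847/677 + (37/10 + ((-3 + 2)*0)/10)) + 3711) = 1/(1/(847*(1/677) + (37/10 + (-1*0)/10)) + 3711) = 1/(1/(847/677 + (37/10 + (⅒)*0)) + 3711) = 1/(1/(847/677 + (37/10 + 0)) + 3711) = 1/(1/(847/677 + 37/10) + 3711) = 1/(1/(33519/6770) + 3711) = 1/(6770/33519 + 3711) = 1/(124395779/33519) = 33519/124395779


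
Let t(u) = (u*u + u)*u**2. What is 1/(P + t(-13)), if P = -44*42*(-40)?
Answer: 1/100284 ≈ 9.9717e-6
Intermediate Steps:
t(u) = u**2*(u + u**2) (t(u) = (u**2 + u)*u**2 = (u + u**2)*u**2 = u**2*(u + u**2))
P = 73920 (P = -1848*(-40) = 73920)
1/(P + t(-13)) = 1/(73920 + (-13)**3*(1 - 13)) = 1/(73920 - 2197*(-12)) = 1/(73920 + 26364) = 1/100284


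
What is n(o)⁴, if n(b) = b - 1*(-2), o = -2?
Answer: 0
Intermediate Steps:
n(b) = 2 + b (n(b) = b + 2 = 2 + b)
n(o)⁴ = (2 - 2)⁴ = 0⁴ = 0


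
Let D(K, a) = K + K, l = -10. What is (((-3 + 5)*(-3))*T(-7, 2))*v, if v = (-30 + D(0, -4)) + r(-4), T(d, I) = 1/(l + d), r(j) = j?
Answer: -12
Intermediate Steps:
D(K, a) = 2*K
T(d, I) = 1/(-10 + d)
v = -34 (v = (-30 + 2*0) - 4 = (-30 + 0) - 4 = -30 - 4 = -34)
(((-3 + 5)*(-3))*T(-7, 2))*v = (((-3 + 5)*(-3))/(-10 - 7))*(-34) = ((2*(-3))/(-17))*(-34) = -6*(-1/17)*(-34) = (6/17)*(-34) = -12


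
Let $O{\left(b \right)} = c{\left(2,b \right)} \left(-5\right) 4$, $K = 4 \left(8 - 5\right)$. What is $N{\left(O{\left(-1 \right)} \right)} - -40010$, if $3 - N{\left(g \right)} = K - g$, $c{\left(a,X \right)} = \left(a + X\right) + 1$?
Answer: $39961$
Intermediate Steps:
$c{\left(a,X \right)} = 1 + X + a$ ($c{\left(a,X \right)} = \left(X + a\right) + 1 = 1 + X + a$)
$K = 12$ ($K = 4 \cdot 3 = 12$)
$O{\left(b \right)} = -60 - 20 b$ ($O{\left(b \right)} = \left(1 + b + 2\right) \left(-5\right) 4 = \left(3 + b\right) \left(-5\right) 4 = \left(-15 - 5 b\right) 4 = -60 - 20 b$)
$N{\left(g \right)} = -9 + g$ ($N{\left(g \right)} = 3 - \left(12 - g\right) = 3 + \left(-12 + g\right) = -9 + g$)
$N{\left(O{\left(-1 \right)} \right)} - -40010 = \left(-9 - 40\right) - -40010 = \left(-9 + \left(-60 + 20\right)\right) + 40010 = \left(-9 - 40\right) + 40010 = -49 + 40010 = 39961$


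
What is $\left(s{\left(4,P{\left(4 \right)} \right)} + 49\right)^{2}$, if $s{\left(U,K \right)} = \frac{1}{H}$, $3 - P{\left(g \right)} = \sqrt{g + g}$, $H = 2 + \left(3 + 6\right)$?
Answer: $\frac{291600}{121} \approx 2409.9$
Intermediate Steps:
$H = 11$ ($H = 2 + 9 = 11$)
$P{\left(g \right)} = 3 - \sqrt{2} \sqrt{g}$ ($P{\left(g \right)} = 3 - \sqrt{g + g} = 3 - \sqrt{2 g} = 3 - \sqrt{2} \sqrt{g}$)
$s{\left(U,K \right)} = \frac{1}{11}$
$\left(s{\left(4,P{\left(4 \right)} \right)} + 49\right)^{2} = \left(\frac{1}{11} + 49\right)^{2} = \left(\frac{540}{11}\right)^{2} = \frac{291600}{121}$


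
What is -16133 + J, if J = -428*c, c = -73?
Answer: 15111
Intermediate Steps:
J = 31244 (J = -428*(-73) = 31244)
-16133 + J = -16133 + 31244 = 15111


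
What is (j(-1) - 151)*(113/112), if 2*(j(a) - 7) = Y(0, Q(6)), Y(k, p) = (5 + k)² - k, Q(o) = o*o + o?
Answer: -29719/224 ≈ -132.67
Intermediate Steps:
Q(o) = o + o² (Q(o) = o² + o = o + o²)
j(a) = 39/2 (j(a) = 7 + ((5 + 0)² - 1*0)/2 = 7 + (5² + 0)/2 = 7 + (25 + 0)/2 = 7 + (½)*25 = 7 + 25/2 = 39/2)
(j(-1) - 151)*(113/112) = (39/2 - 151)*(113/112) = -29719/(2*112) = -263/2*113/112 = -29719/224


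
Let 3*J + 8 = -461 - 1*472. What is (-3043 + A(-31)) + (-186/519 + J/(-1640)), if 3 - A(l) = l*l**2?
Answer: 22769238913/851160 ≈ 26751.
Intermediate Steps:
A(l) = 3 - l**3 (A(l) = 3 - l*l**2 = 3 - l**3)
J = -941/3 (J = -8/3 + (-461 - 1*472)/3 = -8/3 + (-461 - 472)/3 = -8/3 + (1/3)*(-933) = -8/3 - 311 = -941/3 ≈ -313.67)
(-3043 + A(-31)) + (-186/519 + J/(-1640)) = (-3043 + (3 - 1*(-31)**3)) + (-186/519 - 941/3/(-1640)) = (-3043 + (3 - 1*(-29791))) + (-186*1/519 - 941/3*(-1/1640)) = (-3043 + (3 + 29791)) + (-62/173 + 941/4920) = (-3043 + 29794) - 142247/851160 = 26751 - 142247/851160 = 22769238913/851160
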